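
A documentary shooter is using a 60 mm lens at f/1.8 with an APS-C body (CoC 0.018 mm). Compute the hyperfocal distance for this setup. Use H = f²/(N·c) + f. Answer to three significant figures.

Hyperfocal distance H = f²/(N·c) + f = 60²/(1.8 × 0.018) + 60 = 3600/0.0324 + 60 ≈ 111171.1 mm ≈ 111 m.

111 m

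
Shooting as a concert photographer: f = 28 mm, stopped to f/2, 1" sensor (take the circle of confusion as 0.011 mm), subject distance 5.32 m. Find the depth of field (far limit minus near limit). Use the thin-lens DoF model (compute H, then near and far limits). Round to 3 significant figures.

Hyperfocal distance H = f²/(N·c) + f = 28²/(2 × 0.011) + 28 = 784/0.022 + 28 ≈ 35664.4 mm ≈ 35.66 m.
Near limit Dn = s·(H − f)/(H + s − 2f) = 5320 × (35664.4 − 28) / (35664.4 + 5320 − 2 × 28) = 5320 × 35636.4 / 40928.4 ≈ 4632.1 mm.
Far limit Df = s·(H − f)/(H − s) = 5320 × (35664.4 − 28) / (35664.4 − 5320) = 5320 × 35636.4 / 30344.4 ≈ 6247.8 mm.
Depth of field = Df − Dn = 6247.8 − 4632.1 ≈ 1615.7 mm ≈ 1.62 m.

1.62 m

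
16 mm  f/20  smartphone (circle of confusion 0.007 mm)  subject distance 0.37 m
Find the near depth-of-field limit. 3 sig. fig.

310 mm

Hyperfocal distance H = f²/(N·c) + f = 16²/(20 × 0.007) + 16 = 256/0.14 + 16 ≈ 1844.6 mm ≈ 1.845 m.
Near limit Dn = s·(H − f)/(H + s − 2f) = 370 × (1844.6 − 16) / (1844.6 + 370 − 2 × 16) = 370 × 1828.6 / 2182.6 ≈ 309.99 mm.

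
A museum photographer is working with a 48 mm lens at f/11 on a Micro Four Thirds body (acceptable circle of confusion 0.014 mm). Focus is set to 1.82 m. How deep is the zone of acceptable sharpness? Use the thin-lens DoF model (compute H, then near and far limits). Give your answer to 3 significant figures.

Hyperfocal distance H = f²/(N·c) + f = 48²/(11 × 0.014) + 48 = 2304/0.154 + 48 ≈ 15009.0 mm ≈ 15.01 m.
Near limit Dn = s·(H − f)/(H + s − 2f) = 1820 × (15009.0 − 48) / (15009.0 + 1820 − 2 × 48) = 1820 × 14961.0 / 16733.0 ≈ 1627.27 mm.
Far limit Df = s·(H − f)/(H − s) = 1820 × (15009.0 − 48) / (15009.0 − 1820) = 1820 × 14961.0 / 13189.0 ≈ 2064.52 mm.
Depth of field = Df − Dn = 2064.52 − 1627.27 ≈ 437.25 mm.

437 mm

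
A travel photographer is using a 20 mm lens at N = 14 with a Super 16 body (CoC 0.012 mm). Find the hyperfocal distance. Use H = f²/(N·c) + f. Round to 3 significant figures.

2.40 m

Hyperfocal distance H = f²/(N·c) + f = 20²/(14 × 0.012) + 20 = 400/0.168 + 20 ≈ 2401.0 mm ≈ 2.40 m.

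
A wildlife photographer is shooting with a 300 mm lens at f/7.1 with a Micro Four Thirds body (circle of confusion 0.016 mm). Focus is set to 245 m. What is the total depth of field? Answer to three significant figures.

Hyperfocal distance H = f²/(N·c) + f = 300²/(7.1 × 0.016) + 300 = 90000/0.1136 + 300 ≈ 792553.5 mm ≈ 792.6 m.
Near limit Dn = s·(H − f)/(H + s − 2f) = 245000 × (792553.5 − 300) / (792553.5 + 245000 − 2 × 300) = 245000 × 792253.5 / 1036953.5 ≈ 187185 mm.
Far limit Df = s·(H − f)/(H − s) = 245000 × (792553.5 − 300) / (792553.5 − 245000) = 245000 × 792253.5 / 547553.5 ≈ 354490 mm.
Depth of field = Df − Dn = 354490 − 187185 ≈ 167305 mm ≈ 167 m.

167 m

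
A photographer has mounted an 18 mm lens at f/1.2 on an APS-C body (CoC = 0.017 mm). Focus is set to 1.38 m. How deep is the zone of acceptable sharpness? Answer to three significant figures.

Hyperfocal distance H = f²/(N·c) + f = 18²/(1.2 × 0.017) + 18 = 324/0.0204 + 18 ≈ 15900.4 mm ≈ 15.90 m.
Near limit Dn = s·(H − f)/(H + s − 2f) = 1380 × (15900.4 − 18) / (15900.4 + 1380 − 2 × 18) = 1380 × 15882.4 / 17244.4 ≈ 1271.00 mm.
Far limit Df = s·(H − f)/(H − s) = 1380 × (15900.4 − 18) / (15900.4 − 1380) = 1380 × 15882.4 / 14520.4 ≈ 1509.44 mm.
Depth of field = Df − Dn = 1509.44 − 1271.00 ≈ 238.44 mm.

238 mm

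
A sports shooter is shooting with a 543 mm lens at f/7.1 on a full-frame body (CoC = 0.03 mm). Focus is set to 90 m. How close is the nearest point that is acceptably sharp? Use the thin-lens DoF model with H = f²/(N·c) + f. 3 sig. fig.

Hyperfocal distance H = f²/(N·c) + f = 543²/(7.1 × 0.03) + 543 = 294849/0.213 + 543 ≈ 1384810.6 mm ≈ 1385 m.
Near limit Dn = s·(H − f)/(H + s − 2f) = 90000 × (1384810.6 − 543) / (1384810.6 + 90000 − 2 × 543) = 90000 × 1384267.6 / 1473724.6 ≈ 84537 mm ≈ 84.5 m.

84.5 m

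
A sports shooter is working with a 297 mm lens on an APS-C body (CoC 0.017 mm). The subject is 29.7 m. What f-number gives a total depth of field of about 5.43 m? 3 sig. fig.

Write h = H − f = f²/(N·c). The thin-lens limits are Dn = s·h/(h + (s−f)) and Df = s·h/(h − (s−f)), so DoF = Df − Dn = 2·s·(s−f)·h / (h² − (s−f)²).
That is a quadratic in h: DoF·h² − 2·s·(s−f)·h − DoF·(s−f)² = 0 ⇒ h = (s−f)·(s + √(s² + DoF²)) / DoF = 29403 × (29700 + √(29700² + 5430²)) / 5430 = 29403 × (29700 + 30192.3) / 5430 ≈ 324312 mm.
Then N = f²/(c·h) = 297² / (0.017 × 324312) = 88209 / 5513.3 ≈ 16.

f/16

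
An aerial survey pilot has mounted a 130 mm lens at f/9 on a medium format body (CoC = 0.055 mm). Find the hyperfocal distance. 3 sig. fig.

Hyperfocal distance H = f²/(N·c) + f = 130²/(9 × 0.055) + 130 = 16900/0.495 + 130 ≈ 34271.4 mm ≈ 34.3 m.

34.3 m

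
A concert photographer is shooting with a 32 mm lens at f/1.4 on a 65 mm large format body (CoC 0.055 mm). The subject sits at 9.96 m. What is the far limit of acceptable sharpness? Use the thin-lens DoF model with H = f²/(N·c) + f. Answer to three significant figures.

Hyperfocal distance H = f²/(N·c) + f = 32²/(1.4 × 0.055) + 32 = 1024/0.077 + 32 ≈ 13330.7 mm ≈ 13.33 m.
Far limit Df = s·(H − f)/(H − s) = 9960 × (13330.7 − 32) / (13330.7 − 9960) = 9960 × 13298.7 / 3370.7 ≈ 39296 mm ≈ 39.3 m.

39.3 m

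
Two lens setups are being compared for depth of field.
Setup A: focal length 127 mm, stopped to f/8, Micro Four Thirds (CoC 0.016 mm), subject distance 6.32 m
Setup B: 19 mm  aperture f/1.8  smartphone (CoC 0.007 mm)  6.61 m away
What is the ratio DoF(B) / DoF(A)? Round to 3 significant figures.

5.16

Setup A: H = 127²/(8×0.016) + 127 ≈ 126134.8 mm; DoF = Df − Dn = 6646.67 − 6023.94 ≈ 622.73 mm.
Setup B: H = 19²/(1.8×0.007) + 19 ≈ 28669.8 mm; DoF = Df − Dn = 8584.9 − 5373.8 ≈ 3211.1 mm.
Ratio = 3211.1 / 622.73 ≈ 5.16.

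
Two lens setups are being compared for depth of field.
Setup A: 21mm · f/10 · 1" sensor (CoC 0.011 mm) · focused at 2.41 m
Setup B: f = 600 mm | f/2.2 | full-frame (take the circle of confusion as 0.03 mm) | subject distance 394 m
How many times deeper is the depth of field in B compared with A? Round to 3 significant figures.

Setup A: H = 21²/(10×0.011) + 21 ≈ 4030.1 mm; DoF = Df − Dn = 5963.8 − 1510.1 ≈ 4453.7 mm.
Setup B: H = 600²/(2.2×0.03) + 600 ≈ 5455145.5 mm; DoF = Df − Dn = 424625 − 367495 ≈ 57130 mm.
Ratio = 57130 / 4453.7 ≈ 12.8.

12.8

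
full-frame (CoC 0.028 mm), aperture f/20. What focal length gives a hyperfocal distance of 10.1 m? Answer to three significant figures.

From H = f²/(N·c) + f, with f ≪ H: f ≈ √(H·N·c) = √(10100 × 20 × 0.028) = √5656.0 ≈ 75.21 mm.
Exact: f² + N·c·f − N·c·H = 0 ⇒ f = (−N·c + √((N·c)² + 4·N·c·H))/2 = (−0.56 + √22624)/2 ≈ 74.927 mm ≈ 74.9 mm.

74.9 mm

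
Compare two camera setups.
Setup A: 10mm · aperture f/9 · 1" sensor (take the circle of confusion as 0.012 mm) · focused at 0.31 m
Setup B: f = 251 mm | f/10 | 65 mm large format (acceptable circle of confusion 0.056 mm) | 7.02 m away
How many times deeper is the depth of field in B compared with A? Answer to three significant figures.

3.78

Setup A: H = 10²/(9×0.012) + 10 ≈ 935.9 mm; DoF = Df − Dn = 458.58 − 234.14 ≈ 224.44 mm.
Setup B: H = 251²/(10×0.056) + 251 ≈ 112752.8 mm; DoF = Df − Dn = 7469.42 − 6621.59 ≈ 847.83 mm.
Ratio = 847.83 / 224.44 ≈ 3.78.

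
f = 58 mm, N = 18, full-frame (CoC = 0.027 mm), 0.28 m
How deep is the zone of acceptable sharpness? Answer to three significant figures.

Hyperfocal distance H = f²/(N·c) + f = 58²/(18 × 0.027) + 58 = 3364/0.486 + 58 ≈ 6979.8 mm ≈ 6.980 m.
Near limit Dn = s·(H − f)/(H + s − 2f) = 280 × (6979.8 − 58) / (6979.8 + 280 − 2 × 58) = 280 × 6921.8 / 7143.8 ≈ 271.299 mm.
Far limit Df = s·(H − f)/(H − s) = 280 × (6979.8 − 58) / (6979.8 − 280) = 280 × 6921.8 / 6699.8 ≈ 289.278 mm.
Depth of field = Df − Dn = 289.278 − 271.299 ≈ 17.979 mm.

18.0 mm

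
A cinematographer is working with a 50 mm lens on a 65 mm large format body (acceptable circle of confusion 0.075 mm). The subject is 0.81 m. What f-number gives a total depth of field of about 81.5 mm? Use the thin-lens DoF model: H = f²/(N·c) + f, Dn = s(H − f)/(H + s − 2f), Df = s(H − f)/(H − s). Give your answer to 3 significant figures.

f/2.20

Write h = H − f = f²/(N·c). The thin-lens limits are Dn = s·h/(h + (s−f)) and Df = s·h/(h − (s−f)), so DoF = Df − Dn = 2·s·(s−f)·h / (h² − (s−f)²).
That is a quadratic in h: DoF·h² − 2·s·(s−f)·h − DoF·(s−f)² = 0 ⇒ h = (s−f)·(s + √(s² + DoF²)) / DoF = 760 × (810 + √(810² + 81.5²)) / 81.5 = 760 × (810 + 814.090) / 81.5 ≈ 15145 mm.
Then N = f²/(c·h) = 50² / (0.075 × 15145) = 2500 / 1135.9 ≈ 2.20.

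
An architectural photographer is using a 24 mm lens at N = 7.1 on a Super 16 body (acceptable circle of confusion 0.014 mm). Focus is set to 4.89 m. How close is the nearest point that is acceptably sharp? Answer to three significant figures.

2.66 m

Hyperfocal distance H = f²/(N·c) + f = 24²/(7.1 × 0.014) + 24 = 576/0.0994 + 24 ≈ 5818.8 mm ≈ 5.819 m.
Near limit Dn = s·(H − f)/(H + s − 2f) = 4890 × (5818.8 − 24) / (5818.8 + 4890 − 2 × 24) = 4890 × 5794.8 / 10660.8 ≈ 2658.0 mm ≈ 2.66 m.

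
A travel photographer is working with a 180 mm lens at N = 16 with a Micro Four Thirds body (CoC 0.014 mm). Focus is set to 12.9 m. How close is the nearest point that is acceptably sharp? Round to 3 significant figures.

Hyperfocal distance H = f²/(N·c) + f = 180²/(16 × 0.014) + 180 = 32400/0.224 + 180 ≈ 144822.9 mm ≈ 144.8 m.
Near limit Dn = s·(H − f)/(H + s − 2f) = 12900 × (144822.9 − 180) / (144822.9 + 12900 − 2 × 180) = 12900 × 144642.9 / 157362.9 ≈ 11857 mm ≈ 11.9 m.

11.9 m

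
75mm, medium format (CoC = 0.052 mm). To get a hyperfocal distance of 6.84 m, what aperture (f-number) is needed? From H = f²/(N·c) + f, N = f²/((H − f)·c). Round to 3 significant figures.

Rearrange H = f²/(N·c) + f for N: N = f² / ((H − f)·c).
N = 75² / ((6840 − 75) × 0.052) = 5625 / 351.8 ≈ 16.

f/16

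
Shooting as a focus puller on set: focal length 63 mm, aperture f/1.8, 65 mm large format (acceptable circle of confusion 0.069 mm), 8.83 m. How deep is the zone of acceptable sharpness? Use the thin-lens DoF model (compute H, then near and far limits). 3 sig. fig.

Hyperfocal distance H = f²/(N·c) + f = 63²/(1.8 × 0.069) + 63 = 3969/0.1242 + 63 ≈ 32019.5 mm ≈ 32.02 m.
Near limit Dn = s·(H − f)/(H + s − 2f) = 8830 × (32019.5 − 63) / (32019.5 + 8830 − 2 × 63) = 8830 × 31956.5 / 40723.5 ≈ 6929.1 mm.
Far limit Df = s·(H − f)/(H − s) = 8830 × (32019.5 − 63) / (32019.5 − 8830) = 8830 × 31956.5 / 23189.5 ≈ 12168.3 mm.
Depth of field = Df − Dn = 12168.3 − 6929.1 ≈ 5239.2 mm ≈ 5.24 m.

5.24 m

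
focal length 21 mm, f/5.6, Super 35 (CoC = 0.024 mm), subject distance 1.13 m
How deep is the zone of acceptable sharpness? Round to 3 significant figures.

Hyperfocal distance H = f²/(N·c) + f = 21²/(5.6 × 0.024) + 21 = 441/0.1344 + 21 ≈ 3302.2 mm ≈ 3.302 m.
Near limit Dn = s·(H − f)/(H + s − 2f) = 1130 × (3302.2 − 21) / (3302.2 + 1130 − 2 × 21) = 1130 × 3281.2 / 4390.2 ≈ 844.56 mm.
Far limit Df = s·(H − f)/(H − s) = 1130 × (3302.2 − 21) / (3302.2 − 1130) = 1130 × 3281.2 / 2172.2 ≈ 1706.90 mm.
Depth of field = Df − Dn = 1706.90 − 844.56 ≈ 862.34 mm ≈ 0.862 m.

0.862 m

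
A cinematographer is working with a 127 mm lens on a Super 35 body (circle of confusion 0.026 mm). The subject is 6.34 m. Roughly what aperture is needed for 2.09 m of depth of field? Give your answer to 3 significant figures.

Write h = H − f = f²/(N·c). The thin-lens limits are Dn = s·h/(h + (s−f)) and Df = s·h/(h − (s−f)), so DoF = Df − Dn = 2·s·(s−f)·h / (h² − (s−f)²).
That is a quadratic in h: DoF·h² − 2·s·(s−f)·h − DoF·(s−f)² = 0 ⇒ h = (s−f)·(s + √(s² + DoF²)) / DoF = 6213 × (6340 + √(6340² + 2090²)) / 2090 = 6213 × (6340 + 6675.60) / 2090 ≈ 38692 mm.
Then N = f²/(c·h) = 127² / (0.026 × 38692) = 16129 / 1006.0 ≈ 16.

f/16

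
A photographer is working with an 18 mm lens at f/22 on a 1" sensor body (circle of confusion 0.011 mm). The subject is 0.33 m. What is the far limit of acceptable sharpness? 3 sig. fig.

Hyperfocal distance H = f²/(N·c) + f = 18²/(22 × 0.011) + 18 = 324/0.242 + 18 ≈ 1356.8 mm ≈ 1.357 m.
Far limit Df = s·(H − f)/(H − s) = 330 × (1356.8 − 18) / (1356.8 − 330) = 330 × 1338.8 / 1026.8 ≈ 430.27 mm.

430 mm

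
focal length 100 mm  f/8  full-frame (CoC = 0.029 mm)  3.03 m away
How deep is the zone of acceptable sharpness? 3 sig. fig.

Hyperfocal distance H = f²/(N·c) + f = 100²/(8 × 0.029) + 100 = 10000/0.232 + 100 ≈ 43203.4 mm ≈ 43.20 m.
Near limit Dn = s·(H − f)/(H + s − 2f) = 3030 × (43203.4 − 100) / (43203.4 + 3030 − 2 × 100) = 3030 × 43103.4 / 46033.4 ≈ 2837.14 mm.
Far limit Df = s·(H − f)/(H − s) = 3030 × (43203.4 − 100) / (43203.4 − 3030) = 3030 × 43103.4 / 40173.4 ≈ 3250.99 mm.
Depth of field = Df − Dn = 3250.99 − 2837.14 ≈ 413.85 mm.

414 mm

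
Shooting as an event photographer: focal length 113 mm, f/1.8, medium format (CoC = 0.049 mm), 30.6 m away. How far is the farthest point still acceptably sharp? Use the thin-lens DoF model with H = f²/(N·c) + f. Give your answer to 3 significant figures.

38.8 m

Hyperfocal distance H = f²/(N·c) + f = 113²/(1.8 × 0.049) + 113 = 12769/0.0882 + 113 ≈ 144886.2 mm ≈ 144.9 m.
Far limit Df = s·(H − f)/(H − s) = 30600 × (144886.2 − 113) / (144886.2 − 30600) = 30600 × 144773.2 / 114286.2 ≈ 38763 mm ≈ 38.8 m.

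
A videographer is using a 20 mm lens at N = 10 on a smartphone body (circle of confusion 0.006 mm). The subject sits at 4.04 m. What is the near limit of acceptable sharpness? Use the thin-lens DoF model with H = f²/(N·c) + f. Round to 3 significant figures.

Hyperfocal distance H = f²/(N·c) + f = 20²/(10 × 0.006) + 20 = 400/0.06 + 20 ≈ 6686.7 mm ≈ 6.687 m.
Near limit Dn = s·(H − f)/(H + s − 2f) = 4040 × (6686.7 − 20) / (6686.7 + 4040 − 2 × 20) = 4040 × 6666.7 / 10686.7 ≈ 2520.3 mm ≈ 2.52 m.

2.52 m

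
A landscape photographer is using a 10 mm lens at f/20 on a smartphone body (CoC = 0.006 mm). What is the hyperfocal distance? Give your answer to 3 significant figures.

Hyperfocal distance H = f²/(N·c) + f = 10²/(20 × 0.006) + 10 = 100/0.12 + 10 ≈ 843.3 mm ≈ 0.843 m.

0.843 m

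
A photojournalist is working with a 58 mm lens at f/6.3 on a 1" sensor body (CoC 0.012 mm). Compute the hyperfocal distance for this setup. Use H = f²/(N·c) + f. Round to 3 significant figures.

44.6 m

Hyperfocal distance H = f²/(N·c) + f = 58²/(6.3 × 0.012) + 58 = 3364/0.0756 + 58 ≈ 44555.4 mm ≈ 44.6 m.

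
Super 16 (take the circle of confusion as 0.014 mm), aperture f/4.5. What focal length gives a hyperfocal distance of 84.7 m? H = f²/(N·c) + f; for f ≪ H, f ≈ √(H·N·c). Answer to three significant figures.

73.0 mm

From H = f²/(N·c) + f, with f ≪ H: f ≈ √(H·N·c) = √(84700 × 4.5 × 0.014) = √5336.1 ≈ 73.05 mm.
Exact: f² + N·c·f − N·c·H = 0 ⇒ f = (−N·c + √((N·c)² + 4·N·c·H))/2 = (−0.063 + √21344)/2 ≈ 73.017 mm ≈ 73.0 mm.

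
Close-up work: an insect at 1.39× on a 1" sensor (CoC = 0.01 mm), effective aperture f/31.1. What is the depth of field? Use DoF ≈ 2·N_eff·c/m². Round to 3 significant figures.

At magnification m, DoF ≈ 2·N_eff·c/m² = 2 × 31.1 × 0.01 / 1.39² = 0.622 / 1.932 ≈ 0.322 mm.

0.322 mm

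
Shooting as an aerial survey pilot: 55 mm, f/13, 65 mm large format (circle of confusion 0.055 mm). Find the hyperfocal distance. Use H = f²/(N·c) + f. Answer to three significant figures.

4.29 m

Hyperfocal distance H = f²/(N·c) + f = 55²/(13 × 0.055) + 55 = 3025/0.715 + 55 ≈ 4285.8 mm ≈ 4.29 m.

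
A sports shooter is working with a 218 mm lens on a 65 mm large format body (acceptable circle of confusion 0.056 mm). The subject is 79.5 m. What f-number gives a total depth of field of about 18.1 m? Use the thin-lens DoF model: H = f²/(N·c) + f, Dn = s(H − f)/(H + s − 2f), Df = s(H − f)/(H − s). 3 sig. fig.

f/1.20

Write h = H − f = f²/(N·c). The thin-lens limits are Dn = s·h/(h + (s−f)) and Df = s·h/(h − (s−f)), so DoF = Df − Dn = 2·s·(s−f)·h / (h² − (s−f)²).
That is a quadratic in h: DoF·h² − 2·s·(s−f)·h − DoF·(s−f)² = 0 ⇒ h = (s−f)·(s + √(s² + DoF²)) / DoF = 79282 × (79500 + √(79500² + 18100²)) / 18100 = 79282 × (79500 + 81534.4) / 18100 ≈ 705366 mm.
Then N = f²/(c·h) = 218² / (0.056 × 705366) = 47524 / 39501 ≈ 1.20.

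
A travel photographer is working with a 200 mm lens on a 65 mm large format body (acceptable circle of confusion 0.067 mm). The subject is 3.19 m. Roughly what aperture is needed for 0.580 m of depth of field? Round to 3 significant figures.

f/18

Write h = H − f = f²/(N·c). The thin-lens limits are Dn = s·h/(h + (s−f)) and Df = s·h/(h − (s−f)), so DoF = Df − Dn = 2·s·(s−f)·h / (h² − (s−f)²).
That is a quadratic in h: DoF·h² − 2·s·(s−f)·h − DoF·(s−f)² = 0 ⇒ h = (s−f)·(s + √(s² + DoF²)) / DoF = 2990 × (3190 + √(3190² + 580²)) / 580 = 2990 × (3190 + 3242.30) / 580 ≈ 33160 mm.
Then N = f²/(c·h) = 200² / (0.067 × 33160) = 40000 / 2221.7 ≈ 18.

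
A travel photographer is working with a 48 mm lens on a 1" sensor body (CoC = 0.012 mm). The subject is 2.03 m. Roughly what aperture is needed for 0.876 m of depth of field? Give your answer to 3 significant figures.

f/20

Write h = H − f = f²/(N·c). The thin-lens limits are Dn = s·h/(h + (s−f)) and Df = s·h/(h − (s−f)), so DoF = Df − Dn = 2·s·(s−f)·h / (h² − (s−f)²).
That is a quadratic in h: DoF·h² − 2·s·(s−f)·h − DoF·(s−f)² = 0 ⇒ h = (s−f)·(s + √(s² + DoF²)) / DoF = 1982 × (2030 + √(2030² + 876²)) / 876 = 1982 × (2030 + 2210.94) / 876 ≈ 9595.4 mm.
Then N = f²/(c·h) = 48² / (0.012 × 9595.4) = 2304 / 115.14 ≈ 20.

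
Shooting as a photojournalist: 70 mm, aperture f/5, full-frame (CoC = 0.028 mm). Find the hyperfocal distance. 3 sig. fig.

35.1 m

Hyperfocal distance H = f²/(N·c) + f = 70²/(5 × 0.028) + 70 = 4900/0.14 + 70 ≈ 35070.0 mm ≈ 35.1 m.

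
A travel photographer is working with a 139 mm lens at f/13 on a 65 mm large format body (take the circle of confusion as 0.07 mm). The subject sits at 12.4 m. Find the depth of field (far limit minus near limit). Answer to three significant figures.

21.5 m

Hyperfocal distance H = f²/(N·c) + f = 139²/(13 × 0.07) + 139 = 19321/0.91 + 139 ≈ 21370.9 mm ≈ 21.37 m.
Near limit Dn = s·(H − f)/(H + s − 2f) = 12400 × (21370.9 − 139) / (21370.9 + 12400 − 2 × 139) = 12400 × 21231.9 / 33492.9 ≈ 7861 mm.
Far limit Df = s·(H − f)/(H − s) = 12400 × (21370.9 − 139) / (21370.9 − 12400) = 12400 × 21231.9 / 8970.9 ≈ 29348 mm.
Depth of field = Df − Dn = 29348 − 7861 ≈ 21487 mm ≈ 21.5 m.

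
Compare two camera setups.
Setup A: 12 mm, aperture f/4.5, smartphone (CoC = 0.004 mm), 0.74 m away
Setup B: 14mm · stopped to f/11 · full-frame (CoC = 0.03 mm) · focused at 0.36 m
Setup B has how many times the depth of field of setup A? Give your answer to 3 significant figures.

4.68

Setup A: H = 12²/(4.5×0.004) + 12 ≈ 8012.0 mm; DoF = Df − Dn = 814.08 − 678.28 ≈ 135.80 mm.
Setup B: H = 14²/(11×0.03) + 14 ≈ 607.9 mm; DoF = Df − Dn = 862.38 − 227.48 ≈ 634.90 mm.
Ratio = 634.90 / 135.80 ≈ 4.68.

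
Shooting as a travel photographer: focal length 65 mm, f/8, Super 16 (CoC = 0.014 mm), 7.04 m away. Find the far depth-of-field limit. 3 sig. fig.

Hyperfocal distance H = f²/(N·c) + f = 65²/(8 × 0.014) + 65 = 4225/0.112 + 65 ≈ 37788.2 mm ≈ 37.79 m.
Far limit Df = s·(H − f)/(H − s) = 7040 × (37788.2 − 65) / (37788.2 − 7040) = 7040 × 37723.2 / 30748.2 ≈ 8637.0 mm ≈ 8.64 m.

8.64 m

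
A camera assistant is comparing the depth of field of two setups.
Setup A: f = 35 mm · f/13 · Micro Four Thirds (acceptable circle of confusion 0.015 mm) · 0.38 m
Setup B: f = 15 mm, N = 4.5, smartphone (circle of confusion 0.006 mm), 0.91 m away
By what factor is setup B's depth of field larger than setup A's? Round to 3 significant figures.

4.72

Setup A: H = 35²/(13×0.015) + 35 ≈ 6317.1 mm; DoF = Df − Dn = 402.082 − 360.217 ≈ 41.865 mm.
Setup B: H = 15²/(4.5×0.006) + 15 ≈ 8348.3 mm; DoF = Df − Dn = 1019.49 − 821.74 ≈ 197.75 mm.
Ratio = 197.75 / 41.865 ≈ 4.72.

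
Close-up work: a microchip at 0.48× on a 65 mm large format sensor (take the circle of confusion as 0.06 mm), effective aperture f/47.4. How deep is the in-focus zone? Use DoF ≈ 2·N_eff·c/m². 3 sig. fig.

24.7 mm

At magnification m, DoF ≈ 2·N_eff·c/m² = 2 × 47.4 × 0.06 / 0.48² = 5.688 / 0.2304 ≈ 24.7 mm.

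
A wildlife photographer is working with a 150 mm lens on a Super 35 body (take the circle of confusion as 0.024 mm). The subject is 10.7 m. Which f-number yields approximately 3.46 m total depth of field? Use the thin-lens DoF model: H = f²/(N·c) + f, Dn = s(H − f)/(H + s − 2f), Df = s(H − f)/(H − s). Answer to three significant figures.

f/14

Write h = H − f = f²/(N·c). The thin-lens limits are Dn = s·h/(h + (s−f)) and Df = s·h/(h − (s−f)), so DoF = Df − Dn = 2·s·(s−f)·h / (h² − (s−f)²).
That is a quadratic in h: DoF·h² − 2·s·(s−f)·h − DoF·(s−f)² = 0 ⇒ h = (s−f)·(s + √(s² + DoF²)) / DoF = 10550 × (10700 + √(10700² + 3460²)) / 3460 = 10550 × (10700 + 11245.5) / 3460 ≈ 66915 mm.
Then N = f²/(c·h) = 150² / (0.024 × 66915) = 22500 / 1606.0 ≈ 14.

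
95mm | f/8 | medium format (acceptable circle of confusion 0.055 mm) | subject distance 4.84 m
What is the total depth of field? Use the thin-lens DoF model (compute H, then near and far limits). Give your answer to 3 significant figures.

2.37 m

Hyperfocal distance H = f²/(N·c) + f = 95²/(8 × 0.055) + 95 = 9025/0.44 + 95 ≈ 20606.4 mm ≈ 20.61 m.
Near limit Dn = s·(H − f)/(H + s − 2f) = 4840 × (20606.4 − 95) / (20606.4 + 4840 − 2 × 95) = 4840 × 20511.4 / 25256.4 ≈ 3930.7 mm.
Far limit Df = s·(H − f)/(H − s) = 4840 × (20606.4 − 95) / (20606.4 − 4840) = 4840 × 20511.4 / 15766.4 ≈ 6296.6 mm.
Depth of field = Df − Dn = 6296.6 − 3930.7 ≈ 2365.9 mm ≈ 2.37 m.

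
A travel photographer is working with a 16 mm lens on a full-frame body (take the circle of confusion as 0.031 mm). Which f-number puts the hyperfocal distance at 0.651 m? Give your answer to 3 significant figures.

f/13

Rearrange H = f²/(N·c) + f for N: N = f² / ((H − f)·c).
N = 16² / ((651 − 16) × 0.031) = 256 / 19.68 ≈ 13.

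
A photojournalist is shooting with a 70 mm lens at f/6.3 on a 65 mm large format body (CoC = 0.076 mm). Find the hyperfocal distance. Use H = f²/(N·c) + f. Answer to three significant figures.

10.3 m

Hyperfocal distance H = f²/(N·c) + f = 70²/(6.3 × 0.076) + 70 = 4900/0.4788 + 70 ≈ 10303.9 mm ≈ 10.3 m.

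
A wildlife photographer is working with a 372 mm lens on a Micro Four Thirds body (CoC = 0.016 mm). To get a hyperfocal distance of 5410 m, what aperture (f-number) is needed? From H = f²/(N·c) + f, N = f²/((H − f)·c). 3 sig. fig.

f/1.60

Rearrange H = f²/(N·c) + f for N: N = f² / ((H − f)·c).
N = 372² / ((5410000 − 372) × 0.016) = 138384 / 86554 ≈ 1.60.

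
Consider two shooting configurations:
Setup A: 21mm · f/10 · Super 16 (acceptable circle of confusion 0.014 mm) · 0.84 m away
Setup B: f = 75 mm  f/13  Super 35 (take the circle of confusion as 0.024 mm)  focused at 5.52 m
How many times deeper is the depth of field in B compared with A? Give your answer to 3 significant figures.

Setup A: H = 21²/(10×0.014) + 21 ≈ 3171.0 mm; DoF = Df − Dn = 1135.14 − 666.67 ≈ 468.47 mm.
Setup B: H = 75²/(13×0.024) + 75 ≈ 18103.8 mm; DoF = Df − Dn = 7908.5 − 4239.6 ≈ 3668.9 mm.
Ratio = 3668.9 / 468.47 ≈ 7.83.

7.83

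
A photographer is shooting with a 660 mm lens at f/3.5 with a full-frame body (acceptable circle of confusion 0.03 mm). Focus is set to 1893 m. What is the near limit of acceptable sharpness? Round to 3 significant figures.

1300 m

Hyperfocal distance H = f²/(N·c) + f = 660²/(3.5 × 0.03) + 660 = 435600/0.105 + 660 ≈ 4149231.4 mm ≈ 4149 m.
Near limit Dn = s·(H − f)/(H + s − 2f) = 1893000 × (4149231.4 − 660) / (4149231.4 + 1893000 − 2 × 660) = 1893000 × 4148571.4 / 6040911.4 ≈ 1300010 mm ≈ 1300 m.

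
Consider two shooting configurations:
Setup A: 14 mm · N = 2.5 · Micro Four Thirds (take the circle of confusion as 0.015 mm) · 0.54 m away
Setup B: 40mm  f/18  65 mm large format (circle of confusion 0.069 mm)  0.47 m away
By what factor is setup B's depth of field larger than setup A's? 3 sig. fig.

Setup A: H = 14²/(2.5×0.015) + 14 ≈ 5240.7 mm; DoF = Df − Dn = 600.43 − 490.62 ≈ 109.81 mm.
Setup B: H = 40²/(18×0.069) + 40 ≈ 1328.2 mm; DoF = Df − Dn = 705.48 − 352.38 ≈ 353.10 mm.
Ratio = 353.10 / 109.81 ≈ 3.22.

3.22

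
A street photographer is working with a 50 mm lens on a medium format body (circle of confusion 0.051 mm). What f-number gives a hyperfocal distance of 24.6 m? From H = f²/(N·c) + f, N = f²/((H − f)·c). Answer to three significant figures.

Rearrange H = f²/(N·c) + f for N: N = f² / ((H − f)·c).
N = 50² / ((24600 − 50) × 0.051) = 2500 / 1252 ≈ 2.00.

f/2.00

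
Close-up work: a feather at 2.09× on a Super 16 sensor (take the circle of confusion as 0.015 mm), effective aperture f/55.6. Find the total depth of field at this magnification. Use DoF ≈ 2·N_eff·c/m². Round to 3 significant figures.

0.382 mm

At magnification m, DoF ≈ 2·N_eff·c/m² = 2 × 55.6 × 0.015 / 2.09² = 1.668 / 4.368 ≈ 0.382 mm.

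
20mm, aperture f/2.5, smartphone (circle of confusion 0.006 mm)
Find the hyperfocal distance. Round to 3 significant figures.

26.7 m

Hyperfocal distance H = f²/(N·c) + f = 20²/(2.5 × 0.006) + 20 = 400/0.015 + 20 ≈ 26686.7 mm ≈ 26.7 m.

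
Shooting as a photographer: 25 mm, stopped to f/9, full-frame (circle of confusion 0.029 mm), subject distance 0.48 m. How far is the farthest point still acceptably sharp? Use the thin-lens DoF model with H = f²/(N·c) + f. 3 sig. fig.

0.593 m

Hyperfocal distance H = f²/(N·c) + f = 25²/(9 × 0.029) + 25 = 625/0.261 + 25 ≈ 2419.6 mm ≈ 2.420 m.
Far limit Df = s·(H − f)/(H − s) = 480 × (2419.6 − 25) / (2419.6 − 480) = 480 × 2394.6 / 1939.6 ≈ 592.60 mm ≈ 0.593 m.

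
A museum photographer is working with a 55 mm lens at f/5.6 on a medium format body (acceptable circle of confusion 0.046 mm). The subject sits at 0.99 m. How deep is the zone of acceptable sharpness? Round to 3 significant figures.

159 mm

Hyperfocal distance H = f²/(N·c) + f = 55²/(5.6 × 0.046) + 55 = 3025/0.2576 + 55 ≈ 11798.0 mm ≈ 11.80 m.
Near limit Dn = s·(H − f)/(H + s − 2f) = 990 × (11798.0 − 55) / (11798.0 + 990 − 2 × 55) = 990 × 11743.0 / 12678.0 ≈ 916.99 mm.
Far limit Df = s·(H − f)/(H − s) = 990 × (11798.0 − 55) / (11798.0 − 990) = 990 × 11743.0 / 10808.0 ≈ 1075.64 mm.
Depth of field = Df − Dn = 1075.64 − 916.99 ≈ 158.65 mm.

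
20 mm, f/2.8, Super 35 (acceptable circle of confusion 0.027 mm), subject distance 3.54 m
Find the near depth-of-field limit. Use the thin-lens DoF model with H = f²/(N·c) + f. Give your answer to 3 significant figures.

Hyperfocal distance H = f²/(N·c) + f = 20²/(2.8 × 0.027) + 20 = 400/0.0756 + 20 ≈ 5311.0 mm ≈ 5.311 m.
Near limit Dn = s·(H − f)/(H + s − 2f) = 3540 × (5311.0 − 20) / (5311.0 + 3540 − 2 × 20) = 3540 × 5291.0 / 8811.0 ≈ 2125.8 mm ≈ 2.13 m.

2.13 m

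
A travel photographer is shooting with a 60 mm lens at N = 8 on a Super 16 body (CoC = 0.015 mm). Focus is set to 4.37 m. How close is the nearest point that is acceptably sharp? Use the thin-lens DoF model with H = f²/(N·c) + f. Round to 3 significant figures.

3.82 m

Hyperfocal distance H = f²/(N·c) + f = 60²/(8 × 0.015) + 60 = 3600/0.12 + 60 ≈ 30060.0 mm ≈ 30.06 m.
Near limit Dn = s·(H − f)/(H + s − 2f) = 4370 × (30060.0 − 60) / (30060.0 + 4370 − 2 × 60) = 4370 × 30000.0 / 34310.0 ≈ 3821.0 mm ≈ 3.82 m.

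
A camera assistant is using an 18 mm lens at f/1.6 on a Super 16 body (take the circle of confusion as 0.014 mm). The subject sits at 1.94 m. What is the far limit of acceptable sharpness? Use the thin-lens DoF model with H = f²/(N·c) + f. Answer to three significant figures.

Hyperfocal distance H = f²/(N·c) + f = 18²/(1.6 × 0.014) + 18 = 324/0.0224 + 18 ≈ 14482.3 mm ≈ 14.48 m.
Far limit Df = s·(H − f)/(H − s) = 1940 × (14482.3 − 18) / (14482.3 − 1940) = 1940 × 14464.3 / 12542.3 ≈ 2237.3 mm ≈ 2.24 m.

2.24 m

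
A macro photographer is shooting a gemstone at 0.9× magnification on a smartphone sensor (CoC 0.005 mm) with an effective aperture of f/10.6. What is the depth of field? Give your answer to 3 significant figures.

At magnification m, DoF ≈ 2·N_eff·c/m² = 2 × 10.6 × 0.005 / 0.9² = 0.106 / 0.81 ≈ 0.131 mm.

0.131 mm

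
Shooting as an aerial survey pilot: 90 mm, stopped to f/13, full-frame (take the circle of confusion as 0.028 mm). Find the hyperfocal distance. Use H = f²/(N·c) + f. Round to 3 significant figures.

Hyperfocal distance H = f²/(N·c) + f = 90²/(13 × 0.028) + 90 = 8100/0.364 + 90 ≈ 22342.7 mm ≈ 22.3 m.

22.3 m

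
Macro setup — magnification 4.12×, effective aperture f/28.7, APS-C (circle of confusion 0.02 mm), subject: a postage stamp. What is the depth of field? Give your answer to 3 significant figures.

At magnification m, DoF ≈ 2·N_eff·c/m² = 2 × 28.7 × 0.02 / 4.12² = 1.148 / 16.97 ≈ 0.0676 mm.

0.0676 mm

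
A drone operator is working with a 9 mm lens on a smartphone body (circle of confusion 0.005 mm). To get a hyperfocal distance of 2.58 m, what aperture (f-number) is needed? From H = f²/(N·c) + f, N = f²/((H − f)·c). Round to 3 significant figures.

Rearrange H = f²/(N·c) + f for N: N = f² / ((H − f)·c).
N = 9² / ((2580 − 9) × 0.005) = 81 / 12.86 ≈ 6.30.

f/6.30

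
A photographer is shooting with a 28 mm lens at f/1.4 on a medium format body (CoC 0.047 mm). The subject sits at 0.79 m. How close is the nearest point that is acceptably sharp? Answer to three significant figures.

Hyperfocal distance H = f²/(N·c) + f = 28²/(1.4 × 0.047) + 28 = 784/0.0658 + 28 ≈ 11942.9 mm ≈ 11.94 m.
Near limit Dn = s·(H − f)/(H + s − 2f) = 790 × (11942.9 − 28) / (11942.9 + 790 − 2 × 28) = 790 × 11914.9 / 12676.9 ≈ 742.51 mm ≈ 0.743 m.

0.743 m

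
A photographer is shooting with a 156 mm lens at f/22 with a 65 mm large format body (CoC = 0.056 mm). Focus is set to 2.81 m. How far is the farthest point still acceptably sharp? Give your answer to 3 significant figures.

Hyperfocal distance H = f²/(N·c) + f = 156²/(22 × 0.056) + 156 = 24336/1.232 + 156 ≈ 19909.2 mm ≈ 19.91 m.
Far limit Df = s·(H − f)/(H − s) = 2810 × (19909.2 − 156) / (19909.2 − 2810) = 2810 × 19753.2 / 17099.2 ≈ 3246.1 mm ≈ 3.25 m.

3.25 m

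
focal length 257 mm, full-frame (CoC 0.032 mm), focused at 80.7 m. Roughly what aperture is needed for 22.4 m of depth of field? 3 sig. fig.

f/3.49

Write h = H − f = f²/(N·c). The thin-lens limits are Dn = s·h/(h + (s−f)) and Df = s·h/(h − (s−f)), so DoF = Df − Dn = 2·s·(s−f)·h / (h² − (s−f)²).
That is a quadratic in h: DoF·h² − 2·s·(s−f)·h − DoF·(s−f)² = 0 ⇒ h = (s−f)·(s + √(s² + DoF²)) / DoF = 80443 × (80700 + √(80700² + 22400²)) / 22400 = 80443 × (80700 + 83751.1) / 22400 ≈ 590578 mm.
Then N = f²/(c·h) = 257² / (0.032 × 590578) = 66049 / 18898 ≈ 3.49.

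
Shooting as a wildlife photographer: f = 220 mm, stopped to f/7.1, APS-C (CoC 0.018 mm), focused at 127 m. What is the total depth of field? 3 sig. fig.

Hyperfocal distance H = f²/(N·c) + f = 220²/(7.1 × 0.018) + 220 = 48400/0.1278 + 220 ≈ 378936.7 mm ≈ 378.9 m.
Near limit Dn = s·(H − f)/(H + s − 2f) = 127000 × (378936.7 − 220) / (378936.7 + 127000 − 2 × 220) = 127000 × 378716.7 / 505496.7 ≈ 95148 mm.
Far limit Df = s·(H − f)/(H − s) = 127000 × (378936.7 − 220) / (378936.7 − 127000) = 127000 × 378716.7 / 251936.7 ≈ 190909 mm.
Depth of field = Df − Dn = 190909 − 95148 ≈ 95761 mm ≈ 95.8 m.

95.8 m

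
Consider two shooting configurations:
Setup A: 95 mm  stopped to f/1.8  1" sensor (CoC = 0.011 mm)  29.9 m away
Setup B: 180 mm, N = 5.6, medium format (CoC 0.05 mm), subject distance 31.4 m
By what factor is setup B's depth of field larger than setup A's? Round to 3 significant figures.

4.65

Setup A: H = 95²/(1.8×0.011) + 95 ≈ 455903.1 mm; DoF = Df − Dn = 31991.9 − 28064.9 ≈ 3927.0 mm.
Setup B: H = 180²/(5.6×0.05) + 180 ≈ 115894.3 mm; DoF = Df − Dn = 43002 − 24728 ≈ 18274 mm.
Ratio = 18274 / 3927.0 ≈ 4.65.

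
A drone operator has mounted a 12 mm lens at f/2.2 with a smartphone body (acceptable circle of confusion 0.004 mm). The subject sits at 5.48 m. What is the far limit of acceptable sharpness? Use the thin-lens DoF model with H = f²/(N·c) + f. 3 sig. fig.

Hyperfocal distance H = f²/(N·c) + f = 12²/(2.2 × 0.004) + 12 = 144/0.0088 + 12 ≈ 16375.6 mm ≈ 16.38 m.
Far limit Df = s·(H − f)/(H − s) = 5480 × (16375.6 − 12) / (16375.6 − 5480) = 5480 × 16363.6 / 10895.6 ≈ 8230.2 mm ≈ 8.23 m.

8.23 m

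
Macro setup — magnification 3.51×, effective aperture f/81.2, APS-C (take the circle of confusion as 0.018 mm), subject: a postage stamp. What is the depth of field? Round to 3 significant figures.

At magnification m, DoF ≈ 2·N_eff·c/m² = 2 × 81.2 × 0.018 / 3.51² = 2.923 / 12.32 ≈ 0.237 mm.

0.237 mm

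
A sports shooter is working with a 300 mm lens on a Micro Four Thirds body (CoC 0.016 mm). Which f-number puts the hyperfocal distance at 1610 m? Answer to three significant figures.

Rearrange H = f²/(N·c) + f for N: N = f² / ((H − f)·c).
N = 300² / ((1610000 − 300) × 0.016) = 90000 / 25755 ≈ 3.49.

f/3.49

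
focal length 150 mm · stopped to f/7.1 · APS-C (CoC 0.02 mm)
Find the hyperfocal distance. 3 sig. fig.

Hyperfocal distance H = f²/(N·c) + f = 150²/(7.1 × 0.02) + 150 = 22500/0.142 + 150 ≈ 158600.7 mm ≈ 159 m.

159 m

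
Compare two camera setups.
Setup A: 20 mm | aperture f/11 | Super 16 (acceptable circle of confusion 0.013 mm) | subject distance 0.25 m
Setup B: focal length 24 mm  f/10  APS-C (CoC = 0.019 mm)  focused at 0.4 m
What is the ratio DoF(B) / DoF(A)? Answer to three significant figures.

Setup A: H = 20²/(11×0.013) + 20 ≈ 2817.2 mm; DoF = Df − Dn = 272.398 − 231.006 ≈ 41.392 mm.
Setup B: H = 24²/(10×0.019) + 24 ≈ 3055.6 mm; DoF = Df − Dn = 456.64 − 355.86 ≈ 100.78 mm.
Ratio = 100.78 / 41.392 ≈ 2.43.

2.43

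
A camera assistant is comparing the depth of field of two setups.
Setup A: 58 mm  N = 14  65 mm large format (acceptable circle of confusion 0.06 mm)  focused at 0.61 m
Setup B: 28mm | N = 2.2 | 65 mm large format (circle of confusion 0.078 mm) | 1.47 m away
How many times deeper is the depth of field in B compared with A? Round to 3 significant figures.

Setup A: H = 58²/(14×0.06) + 58 ≈ 4062.8 mm; DoF = Df − Dn = 707.52 − 536.11 ≈ 171.41 mm.
Setup B: H = 28²/(2.2×0.078) + 28 ≈ 4596.8 mm; DoF = Df − Dn = 2147.9 − 1117.3 ≈ 1030.6 mm.
Ratio = 1030.6 / 171.41 ≈ 6.01.

6.01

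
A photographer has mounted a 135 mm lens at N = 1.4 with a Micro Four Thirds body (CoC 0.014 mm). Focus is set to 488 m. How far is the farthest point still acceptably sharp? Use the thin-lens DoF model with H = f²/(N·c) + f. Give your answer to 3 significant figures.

1030 m

Hyperfocal distance H = f²/(N·c) + f = 135²/(1.4 × 0.014) + 135 = 18225/0.0196 + 135 ≈ 929981.9 mm ≈ 930.0 m.
Far limit Df = s·(H − f)/(H − s) = 488000 × (929981.9 − 135) / (929981.9 − 488000) = 488000 × 929846.9 / 441981.9 ≈ 1026660 mm ≈ 1030 m.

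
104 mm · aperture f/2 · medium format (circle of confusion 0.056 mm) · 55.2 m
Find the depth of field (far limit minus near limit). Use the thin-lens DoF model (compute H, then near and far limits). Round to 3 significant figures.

93.4 m

Hyperfocal distance H = f²/(N·c) + f = 104²/(2 × 0.056) + 104 = 10816/0.112 + 104 ≈ 96675.4 mm ≈ 96.68 m.
Near limit Dn = s·(H − f)/(H + s − 2f) = 55200 × (96675.4 − 104) / (96675.4 + 55200 − 2 × 104) = 55200 × 96571.4 / 151667.4 ≈ 35148 mm.
Far limit Df = s·(H − f)/(H − s) = 55200 × (96675.4 − 104) / (96675.4 − 55200) = 55200 × 96571.4 / 41475.4 ≈ 128528 mm.
Depth of field = Df − Dn = 128528 − 35148 ≈ 93380 mm ≈ 93.4 m.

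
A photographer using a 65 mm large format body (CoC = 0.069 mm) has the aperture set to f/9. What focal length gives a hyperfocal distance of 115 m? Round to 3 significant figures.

267 mm

From H = f²/(N·c) + f, with f ≪ H: f ≈ √(H·N·c) = √(115000 × 9 × 0.069) = √71415 ≈ 267.2 mm.
The +f correction barely moves this — solving exactly, f² + N·c·f − N·c·H = 0 ⇒ f = (−N·c + √((N·c)² + 4·N·c·H))/2 = (−0.621 + √285660)/2 ≈ 266.93 mm, so f ≈ 267 mm.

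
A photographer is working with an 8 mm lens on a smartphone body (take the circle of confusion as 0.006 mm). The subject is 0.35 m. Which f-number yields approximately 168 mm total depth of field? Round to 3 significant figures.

f/7.10

Write h = H − f = f²/(N·c). The thin-lens limits are Dn = s·h/(h + (s−f)) and Df = s·h/(h − (s−f)), so DoF = Df − Dn = 2·s·(s−f)·h / (h² − (s−f)²).
That is a quadratic in h: DoF·h² − 2·s·(s−f)·h − DoF·(s−f)² = 0 ⇒ h = (s−f)·(s + √(s² + DoF²)) / DoF = 342 × (350 + √(350² + 168²)) / 168 = 342 × (350 + 388.232) / 168 ≈ 1502.8 mm.
Then N = f²/(c·h) = 8² / (0.006 × 1502.8) = 64 / 9.0170 ≈ 7.10.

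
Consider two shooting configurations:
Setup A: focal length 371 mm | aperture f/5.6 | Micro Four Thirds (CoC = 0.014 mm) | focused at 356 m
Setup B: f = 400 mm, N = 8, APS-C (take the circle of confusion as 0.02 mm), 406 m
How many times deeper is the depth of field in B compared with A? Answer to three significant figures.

2.62

Setup A: H = 371²/(5.6×0.014) + 371 ≈ 1755996.0 mm; DoF = Df − Dn = 446432 − 296034 ≈ 150398 mm.
Setup B: H = 400²/(8×0.02) + 400 ≈ 1000400.0 mm; DoF = Df − Dn = 683042 − 288845 ≈ 394197 mm.
Ratio = 394197 / 150398 ≈ 2.62.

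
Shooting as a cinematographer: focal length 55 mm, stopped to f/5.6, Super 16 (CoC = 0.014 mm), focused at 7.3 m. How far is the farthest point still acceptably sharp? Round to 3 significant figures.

Hyperfocal distance H = f²/(N·c) + f = 55²/(5.6 × 0.014) + 55 = 3025/0.0784 + 55 ≈ 38639.2 mm ≈ 38.64 m.
Far limit Df = s·(H − f)/(H − s) = 7300 × (38639.2 − 55) / (38639.2 − 7300) = 7300 × 38584.2 / 31339.2 ≈ 8987.6 mm ≈ 8.99 m.

8.99 m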